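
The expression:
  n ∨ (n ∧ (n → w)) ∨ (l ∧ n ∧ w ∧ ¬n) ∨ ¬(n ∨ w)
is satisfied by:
  {n: True, w: False}
  {w: False, n: False}
  {w: True, n: True}


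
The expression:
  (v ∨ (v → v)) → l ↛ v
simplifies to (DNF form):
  l ∧ ¬v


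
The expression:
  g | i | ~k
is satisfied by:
  {i: True, g: True, k: False}
  {i: True, k: False, g: False}
  {g: True, k: False, i: False}
  {g: False, k: False, i: False}
  {i: True, g: True, k: True}
  {i: True, k: True, g: False}
  {g: True, k: True, i: False}


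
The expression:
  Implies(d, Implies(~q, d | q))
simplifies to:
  True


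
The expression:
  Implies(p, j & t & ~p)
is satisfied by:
  {p: False}


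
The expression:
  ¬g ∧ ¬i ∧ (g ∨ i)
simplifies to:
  False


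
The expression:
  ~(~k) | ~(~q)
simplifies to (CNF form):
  k | q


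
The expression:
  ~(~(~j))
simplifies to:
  ~j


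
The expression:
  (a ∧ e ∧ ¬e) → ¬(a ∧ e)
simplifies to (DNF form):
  True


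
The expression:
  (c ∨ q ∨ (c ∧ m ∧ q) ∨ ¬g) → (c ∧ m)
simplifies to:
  (c ∨ g) ∧ (c ∨ ¬q) ∧ (m ∨ ¬c)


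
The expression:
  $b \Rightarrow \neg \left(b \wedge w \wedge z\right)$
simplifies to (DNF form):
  $\neg b \vee \neg w \vee \neg z$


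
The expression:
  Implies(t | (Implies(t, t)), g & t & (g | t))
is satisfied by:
  {t: True, g: True}


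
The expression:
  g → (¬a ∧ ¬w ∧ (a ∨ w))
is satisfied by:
  {g: False}


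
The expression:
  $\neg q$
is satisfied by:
  {q: False}


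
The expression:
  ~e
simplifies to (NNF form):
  ~e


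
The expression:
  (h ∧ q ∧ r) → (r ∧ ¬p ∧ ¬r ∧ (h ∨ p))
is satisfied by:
  {h: False, q: False, r: False}
  {r: True, h: False, q: False}
  {q: True, h: False, r: False}
  {r: True, q: True, h: False}
  {h: True, r: False, q: False}
  {r: True, h: True, q: False}
  {q: True, h: True, r: False}


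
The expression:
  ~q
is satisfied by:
  {q: False}


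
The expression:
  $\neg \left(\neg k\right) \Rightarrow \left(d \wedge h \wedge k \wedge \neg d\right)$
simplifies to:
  $\neg k$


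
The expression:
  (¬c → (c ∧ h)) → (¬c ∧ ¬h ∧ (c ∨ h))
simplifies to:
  ¬c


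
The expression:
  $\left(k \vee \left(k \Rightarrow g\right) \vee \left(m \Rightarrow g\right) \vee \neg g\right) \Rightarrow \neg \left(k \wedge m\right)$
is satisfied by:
  {k: False, m: False}
  {m: True, k: False}
  {k: True, m: False}


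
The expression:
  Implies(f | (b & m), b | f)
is always true.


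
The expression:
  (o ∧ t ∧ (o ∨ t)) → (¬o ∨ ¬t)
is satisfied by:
  {o: False, t: False}
  {t: True, o: False}
  {o: True, t: False}


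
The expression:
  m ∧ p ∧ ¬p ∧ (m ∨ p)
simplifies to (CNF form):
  False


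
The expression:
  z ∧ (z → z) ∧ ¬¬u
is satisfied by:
  {z: True, u: True}


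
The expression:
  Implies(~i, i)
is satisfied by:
  {i: True}


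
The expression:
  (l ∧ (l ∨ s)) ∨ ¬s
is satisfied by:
  {l: True, s: False}
  {s: False, l: False}
  {s: True, l: True}


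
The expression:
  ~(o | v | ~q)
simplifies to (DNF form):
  q & ~o & ~v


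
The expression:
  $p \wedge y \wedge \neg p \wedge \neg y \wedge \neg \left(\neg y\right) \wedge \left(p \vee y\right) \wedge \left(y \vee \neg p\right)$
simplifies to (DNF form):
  $\text{False}$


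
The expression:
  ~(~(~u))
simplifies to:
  ~u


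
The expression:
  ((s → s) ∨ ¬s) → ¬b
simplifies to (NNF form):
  ¬b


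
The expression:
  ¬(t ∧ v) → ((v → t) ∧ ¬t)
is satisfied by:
  {v: False, t: False}
  {t: True, v: True}


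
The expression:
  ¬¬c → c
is always true.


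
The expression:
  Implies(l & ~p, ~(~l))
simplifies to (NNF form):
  True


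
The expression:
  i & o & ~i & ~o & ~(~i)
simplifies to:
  False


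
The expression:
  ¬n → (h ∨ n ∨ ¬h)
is always true.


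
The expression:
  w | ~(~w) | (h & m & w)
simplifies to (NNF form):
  w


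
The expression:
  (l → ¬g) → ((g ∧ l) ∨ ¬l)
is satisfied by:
  {g: True, l: False}
  {l: False, g: False}
  {l: True, g: True}


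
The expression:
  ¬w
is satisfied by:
  {w: False}


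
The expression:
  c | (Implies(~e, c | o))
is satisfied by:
  {c: True, o: True, e: True}
  {c: True, o: True, e: False}
  {c: True, e: True, o: False}
  {c: True, e: False, o: False}
  {o: True, e: True, c: False}
  {o: True, e: False, c: False}
  {e: True, o: False, c: False}


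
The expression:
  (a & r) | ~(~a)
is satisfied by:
  {a: True}


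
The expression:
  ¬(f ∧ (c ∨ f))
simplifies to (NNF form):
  ¬f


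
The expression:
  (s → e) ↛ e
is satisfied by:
  {e: False, s: False}


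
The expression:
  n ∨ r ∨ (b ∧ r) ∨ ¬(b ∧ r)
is always true.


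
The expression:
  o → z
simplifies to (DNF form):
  z ∨ ¬o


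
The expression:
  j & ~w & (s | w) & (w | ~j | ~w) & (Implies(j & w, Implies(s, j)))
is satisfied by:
  {j: True, s: True, w: False}


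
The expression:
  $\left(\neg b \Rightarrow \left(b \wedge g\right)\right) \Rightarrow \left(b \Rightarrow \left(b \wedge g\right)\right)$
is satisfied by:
  {g: True, b: False}
  {b: False, g: False}
  {b: True, g: True}


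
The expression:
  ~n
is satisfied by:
  {n: False}


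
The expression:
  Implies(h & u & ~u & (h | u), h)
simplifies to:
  True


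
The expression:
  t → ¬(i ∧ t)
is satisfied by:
  {t: False, i: False}
  {i: True, t: False}
  {t: True, i: False}


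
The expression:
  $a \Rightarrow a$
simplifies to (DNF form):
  $\text{True}$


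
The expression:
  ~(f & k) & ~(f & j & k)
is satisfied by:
  {k: False, f: False}
  {f: True, k: False}
  {k: True, f: False}


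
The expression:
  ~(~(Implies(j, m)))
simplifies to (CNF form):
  m | ~j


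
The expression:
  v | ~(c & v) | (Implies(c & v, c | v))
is always true.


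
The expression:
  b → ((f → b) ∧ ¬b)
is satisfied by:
  {b: False}


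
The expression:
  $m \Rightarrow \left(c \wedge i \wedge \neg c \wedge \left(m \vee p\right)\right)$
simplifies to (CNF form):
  $\neg m$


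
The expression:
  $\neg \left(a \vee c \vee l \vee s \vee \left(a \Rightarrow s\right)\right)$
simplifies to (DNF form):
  $\text{False}$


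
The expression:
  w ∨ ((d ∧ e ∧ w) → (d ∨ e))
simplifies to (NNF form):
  True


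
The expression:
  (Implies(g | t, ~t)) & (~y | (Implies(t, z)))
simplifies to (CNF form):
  ~t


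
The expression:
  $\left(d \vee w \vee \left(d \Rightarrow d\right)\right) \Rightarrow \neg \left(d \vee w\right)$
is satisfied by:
  {d: False, w: False}


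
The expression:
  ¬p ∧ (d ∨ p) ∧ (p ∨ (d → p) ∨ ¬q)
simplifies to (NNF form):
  d ∧ ¬p ∧ ¬q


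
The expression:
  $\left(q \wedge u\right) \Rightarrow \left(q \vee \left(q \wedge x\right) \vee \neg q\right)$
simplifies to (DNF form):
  $\text{True}$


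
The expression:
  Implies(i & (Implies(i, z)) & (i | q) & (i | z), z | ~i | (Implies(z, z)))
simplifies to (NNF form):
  True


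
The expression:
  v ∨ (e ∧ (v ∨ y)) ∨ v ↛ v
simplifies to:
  v ∨ (e ∧ y)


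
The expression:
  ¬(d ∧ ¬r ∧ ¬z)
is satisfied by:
  {r: True, z: True, d: False}
  {r: True, z: False, d: False}
  {z: True, r: False, d: False}
  {r: False, z: False, d: False}
  {r: True, d: True, z: True}
  {r: True, d: True, z: False}
  {d: True, z: True, r: False}


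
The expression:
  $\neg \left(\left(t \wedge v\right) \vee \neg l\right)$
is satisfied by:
  {l: True, v: False, t: False}
  {t: True, l: True, v: False}
  {v: True, l: True, t: False}


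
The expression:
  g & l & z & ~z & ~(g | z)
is never true.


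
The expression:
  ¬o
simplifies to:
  ¬o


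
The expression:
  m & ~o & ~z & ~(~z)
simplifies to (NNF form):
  False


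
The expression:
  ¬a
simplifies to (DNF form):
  ¬a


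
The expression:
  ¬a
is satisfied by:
  {a: False}


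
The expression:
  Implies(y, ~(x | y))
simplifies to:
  ~y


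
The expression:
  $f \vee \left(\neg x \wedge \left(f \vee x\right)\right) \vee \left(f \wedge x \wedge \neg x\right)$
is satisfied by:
  {f: True}


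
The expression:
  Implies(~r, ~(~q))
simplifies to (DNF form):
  q | r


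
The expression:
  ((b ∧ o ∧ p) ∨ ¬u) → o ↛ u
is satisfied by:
  {u: True, p: False, o: False, b: False}
  {b: True, u: True, p: False, o: False}
  {o: True, u: True, p: False, b: False}
  {b: True, o: True, u: True, p: False}
  {u: True, p: True, b: False, o: False}
  {b: True, u: True, p: True, o: False}
  {o: True, u: True, p: True, b: False}
  {o: True, b: False, p: False, u: False}
  {b: True, o: True, p: False, u: False}
  {o: True, p: True, b: False, u: False}
  {b: True, o: True, p: True, u: False}


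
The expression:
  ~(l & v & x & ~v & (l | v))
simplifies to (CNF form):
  True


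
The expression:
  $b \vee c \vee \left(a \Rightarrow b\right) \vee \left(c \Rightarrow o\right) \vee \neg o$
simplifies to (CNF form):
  $\text{True}$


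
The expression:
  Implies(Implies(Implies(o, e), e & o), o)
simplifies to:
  True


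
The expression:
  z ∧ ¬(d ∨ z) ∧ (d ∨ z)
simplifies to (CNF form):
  False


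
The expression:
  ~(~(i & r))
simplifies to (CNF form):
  i & r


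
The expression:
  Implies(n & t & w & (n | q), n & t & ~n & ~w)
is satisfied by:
  {w: False, t: False, n: False}
  {n: True, w: False, t: False}
  {t: True, w: False, n: False}
  {n: True, t: True, w: False}
  {w: True, n: False, t: False}
  {n: True, w: True, t: False}
  {t: True, w: True, n: False}


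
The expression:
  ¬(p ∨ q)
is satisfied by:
  {q: False, p: False}


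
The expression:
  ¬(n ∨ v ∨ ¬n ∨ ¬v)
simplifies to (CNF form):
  False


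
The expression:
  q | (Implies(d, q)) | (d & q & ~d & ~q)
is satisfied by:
  {q: True, d: False}
  {d: False, q: False}
  {d: True, q: True}


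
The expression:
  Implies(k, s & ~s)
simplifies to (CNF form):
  ~k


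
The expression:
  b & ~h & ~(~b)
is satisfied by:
  {b: True, h: False}


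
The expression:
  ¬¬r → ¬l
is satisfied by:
  {l: False, r: False}
  {r: True, l: False}
  {l: True, r: False}


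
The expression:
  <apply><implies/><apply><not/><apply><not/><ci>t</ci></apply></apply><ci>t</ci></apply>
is always true.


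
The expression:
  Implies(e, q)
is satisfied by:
  {q: True, e: False}
  {e: False, q: False}
  {e: True, q: True}


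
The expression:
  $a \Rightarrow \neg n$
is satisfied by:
  {n: False, a: False}
  {a: True, n: False}
  {n: True, a: False}


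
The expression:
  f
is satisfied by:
  {f: True}


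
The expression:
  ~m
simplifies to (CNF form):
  ~m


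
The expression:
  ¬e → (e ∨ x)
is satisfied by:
  {x: True, e: True}
  {x: True, e: False}
  {e: True, x: False}


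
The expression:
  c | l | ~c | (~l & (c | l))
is always true.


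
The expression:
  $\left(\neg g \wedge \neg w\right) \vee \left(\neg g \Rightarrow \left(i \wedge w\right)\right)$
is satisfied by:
  {i: True, g: True, w: False}
  {i: True, w: False, g: False}
  {g: True, w: False, i: False}
  {g: False, w: False, i: False}
  {i: True, g: True, w: True}
  {i: True, w: True, g: False}
  {g: True, w: True, i: False}


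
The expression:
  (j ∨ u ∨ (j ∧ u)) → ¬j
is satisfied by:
  {j: False}


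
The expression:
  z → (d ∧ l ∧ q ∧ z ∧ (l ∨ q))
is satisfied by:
  {l: True, d: True, q: True, z: False}
  {l: True, d: True, q: False, z: False}
  {l: True, q: True, d: False, z: False}
  {l: True, q: False, d: False, z: False}
  {d: True, q: True, l: False, z: False}
  {d: True, q: False, l: False, z: False}
  {q: True, l: False, d: False, z: False}
  {q: False, l: False, d: False, z: False}
  {z: True, l: True, d: True, q: True}


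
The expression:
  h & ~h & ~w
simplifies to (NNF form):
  False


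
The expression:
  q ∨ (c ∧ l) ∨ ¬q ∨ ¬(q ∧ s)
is always true.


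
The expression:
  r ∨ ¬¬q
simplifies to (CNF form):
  q ∨ r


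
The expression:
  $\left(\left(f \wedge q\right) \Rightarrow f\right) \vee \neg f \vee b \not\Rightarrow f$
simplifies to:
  $\text{True}$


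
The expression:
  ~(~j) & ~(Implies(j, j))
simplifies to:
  False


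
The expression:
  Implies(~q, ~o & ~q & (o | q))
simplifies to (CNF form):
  q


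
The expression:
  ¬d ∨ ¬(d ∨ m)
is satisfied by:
  {d: False}


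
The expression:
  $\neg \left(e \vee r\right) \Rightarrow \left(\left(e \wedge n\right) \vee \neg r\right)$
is always true.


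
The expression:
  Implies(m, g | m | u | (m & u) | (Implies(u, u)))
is always true.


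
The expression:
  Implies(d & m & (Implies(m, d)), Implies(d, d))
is always true.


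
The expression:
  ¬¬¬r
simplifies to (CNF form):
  ¬r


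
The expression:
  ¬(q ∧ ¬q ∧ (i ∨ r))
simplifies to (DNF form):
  True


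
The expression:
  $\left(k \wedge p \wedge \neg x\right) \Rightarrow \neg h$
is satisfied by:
  {x: True, p: False, k: False, h: False}
  {x: False, p: False, k: False, h: False}
  {h: True, x: True, p: False, k: False}
  {h: True, x: False, p: False, k: False}
  {x: True, k: True, h: False, p: False}
  {k: True, h: False, p: False, x: False}
  {h: True, k: True, x: True, p: False}
  {h: True, k: True, x: False, p: False}
  {x: True, p: True, h: False, k: False}
  {p: True, h: False, k: False, x: False}
  {x: True, h: True, p: True, k: False}
  {h: True, p: True, x: False, k: False}
  {x: True, k: True, p: True, h: False}
  {k: True, p: True, h: False, x: False}
  {h: True, k: True, p: True, x: True}


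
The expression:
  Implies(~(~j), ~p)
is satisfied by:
  {p: False, j: False}
  {j: True, p: False}
  {p: True, j: False}


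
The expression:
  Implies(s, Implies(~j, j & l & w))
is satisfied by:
  {j: True, s: False}
  {s: False, j: False}
  {s: True, j: True}


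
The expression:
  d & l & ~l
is never true.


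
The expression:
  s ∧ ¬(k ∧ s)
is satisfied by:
  {s: True, k: False}


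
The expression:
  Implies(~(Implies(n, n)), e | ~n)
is always true.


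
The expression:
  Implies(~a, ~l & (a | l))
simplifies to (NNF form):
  a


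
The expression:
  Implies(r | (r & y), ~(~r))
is always true.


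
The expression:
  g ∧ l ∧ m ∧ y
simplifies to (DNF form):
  g ∧ l ∧ m ∧ y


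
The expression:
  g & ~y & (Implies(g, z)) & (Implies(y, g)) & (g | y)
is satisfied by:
  {z: True, g: True, y: False}


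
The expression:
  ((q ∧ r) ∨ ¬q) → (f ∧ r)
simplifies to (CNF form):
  (f ∨ q) ∧ (f ∨ ¬r) ∧ (q ∨ r) ∧ (r ∨ ¬r)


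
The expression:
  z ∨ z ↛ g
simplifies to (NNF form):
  z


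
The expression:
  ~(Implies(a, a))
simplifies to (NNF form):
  False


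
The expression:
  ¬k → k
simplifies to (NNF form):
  k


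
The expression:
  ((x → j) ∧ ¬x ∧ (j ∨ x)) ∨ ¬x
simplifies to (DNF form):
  ¬x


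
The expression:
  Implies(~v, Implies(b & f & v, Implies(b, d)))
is always true.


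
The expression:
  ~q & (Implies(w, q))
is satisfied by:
  {q: False, w: False}


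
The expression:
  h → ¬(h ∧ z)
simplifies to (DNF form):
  ¬h ∨ ¬z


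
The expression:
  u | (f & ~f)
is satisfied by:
  {u: True}


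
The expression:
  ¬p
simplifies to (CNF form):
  ¬p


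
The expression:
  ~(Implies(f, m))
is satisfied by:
  {f: True, m: False}


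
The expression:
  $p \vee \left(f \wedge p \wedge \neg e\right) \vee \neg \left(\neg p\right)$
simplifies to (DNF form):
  $p$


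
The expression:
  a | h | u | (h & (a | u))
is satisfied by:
  {a: True, u: True, h: True}
  {a: True, u: True, h: False}
  {a: True, h: True, u: False}
  {a: True, h: False, u: False}
  {u: True, h: True, a: False}
  {u: True, h: False, a: False}
  {h: True, u: False, a: False}


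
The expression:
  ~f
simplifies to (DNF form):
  ~f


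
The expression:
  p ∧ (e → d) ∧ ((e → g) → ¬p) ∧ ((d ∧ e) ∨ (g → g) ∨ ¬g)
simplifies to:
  d ∧ e ∧ p ∧ ¬g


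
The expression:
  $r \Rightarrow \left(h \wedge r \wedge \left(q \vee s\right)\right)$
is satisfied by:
  {h: True, q: True, s: True, r: False}
  {h: True, q: True, s: False, r: False}
  {h: True, s: True, q: False, r: False}
  {h: True, s: False, q: False, r: False}
  {q: True, s: True, h: False, r: False}
  {q: True, s: False, h: False, r: False}
  {s: True, h: False, q: False, r: False}
  {s: False, h: False, q: False, r: False}
  {r: True, h: True, q: True, s: True}
  {r: True, h: True, q: True, s: False}
  {r: True, h: True, s: True, q: False}


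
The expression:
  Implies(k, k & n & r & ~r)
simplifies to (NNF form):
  ~k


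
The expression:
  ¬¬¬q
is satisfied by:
  {q: False}


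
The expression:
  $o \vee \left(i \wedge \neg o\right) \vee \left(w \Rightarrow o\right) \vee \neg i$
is always true.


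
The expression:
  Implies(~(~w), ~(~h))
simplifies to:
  h | ~w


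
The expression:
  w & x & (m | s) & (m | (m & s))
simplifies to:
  m & w & x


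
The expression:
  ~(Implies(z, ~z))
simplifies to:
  z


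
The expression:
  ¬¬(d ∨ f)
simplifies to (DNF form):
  d ∨ f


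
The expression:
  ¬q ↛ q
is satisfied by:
  {q: False}


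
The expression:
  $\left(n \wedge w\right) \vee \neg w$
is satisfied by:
  {n: True, w: False}
  {w: False, n: False}
  {w: True, n: True}


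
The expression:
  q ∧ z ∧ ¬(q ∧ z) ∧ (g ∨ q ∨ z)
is never true.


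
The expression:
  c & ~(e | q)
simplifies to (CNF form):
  c & ~e & ~q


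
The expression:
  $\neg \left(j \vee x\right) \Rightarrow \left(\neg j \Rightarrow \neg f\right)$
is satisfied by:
  {x: True, j: True, f: False}
  {x: True, j: False, f: False}
  {j: True, x: False, f: False}
  {x: False, j: False, f: False}
  {f: True, x: True, j: True}
  {f: True, x: True, j: False}
  {f: True, j: True, x: False}


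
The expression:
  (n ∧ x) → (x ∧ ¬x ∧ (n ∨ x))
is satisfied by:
  {x: False, n: False}
  {n: True, x: False}
  {x: True, n: False}


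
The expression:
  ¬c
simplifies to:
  ¬c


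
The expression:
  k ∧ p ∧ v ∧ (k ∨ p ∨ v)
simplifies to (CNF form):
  k ∧ p ∧ v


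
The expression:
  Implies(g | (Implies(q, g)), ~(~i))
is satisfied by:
  {i: True, q: True, g: False}
  {i: True, g: False, q: False}
  {i: True, q: True, g: True}
  {i: True, g: True, q: False}
  {q: True, g: False, i: False}


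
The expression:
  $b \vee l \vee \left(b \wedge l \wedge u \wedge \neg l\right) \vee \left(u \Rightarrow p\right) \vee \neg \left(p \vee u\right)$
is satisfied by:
  {b: True, l: True, p: True, u: False}
  {b: True, l: True, u: False, p: False}
  {b: True, p: True, u: False, l: False}
  {b: True, u: False, p: False, l: False}
  {l: True, p: True, u: False, b: False}
  {l: True, u: False, p: False, b: False}
  {p: True, l: False, u: False, b: False}
  {l: False, u: False, p: False, b: False}
  {l: True, b: True, u: True, p: True}
  {l: True, b: True, u: True, p: False}
  {b: True, u: True, p: True, l: False}
  {b: True, u: True, l: False, p: False}
  {p: True, u: True, l: True, b: False}
  {u: True, l: True, b: False, p: False}
  {u: True, p: True, b: False, l: False}


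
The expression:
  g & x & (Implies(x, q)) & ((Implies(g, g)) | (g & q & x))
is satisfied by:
  {g: True, x: True, q: True}


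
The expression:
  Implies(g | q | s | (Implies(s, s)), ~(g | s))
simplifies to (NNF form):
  ~g & ~s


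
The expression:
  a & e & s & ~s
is never true.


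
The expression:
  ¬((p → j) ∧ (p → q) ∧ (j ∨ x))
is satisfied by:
  {p: True, q: False, j: False, x: False}
  {x: True, p: True, q: False, j: False}
  {q: True, p: True, x: False, j: False}
  {x: True, q: True, p: True, j: False}
  {x: False, p: False, q: False, j: False}
  {q: True, x: False, p: False, j: False}
  {j: True, p: True, x: False, q: False}
  {j: True, x: True, p: True, q: False}


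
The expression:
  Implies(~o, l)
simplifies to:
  l | o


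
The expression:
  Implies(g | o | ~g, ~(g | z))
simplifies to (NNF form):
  ~g & ~z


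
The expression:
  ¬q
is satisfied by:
  {q: False}


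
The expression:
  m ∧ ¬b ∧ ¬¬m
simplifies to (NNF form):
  m ∧ ¬b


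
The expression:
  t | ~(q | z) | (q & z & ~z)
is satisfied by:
  {t: True, q: False, z: False}
  {t: True, z: True, q: False}
  {t: True, q: True, z: False}
  {t: True, z: True, q: True}
  {z: False, q: False, t: False}


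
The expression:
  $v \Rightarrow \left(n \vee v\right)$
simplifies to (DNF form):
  $\text{True}$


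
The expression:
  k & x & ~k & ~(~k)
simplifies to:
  False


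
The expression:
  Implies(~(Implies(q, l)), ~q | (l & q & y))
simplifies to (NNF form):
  l | ~q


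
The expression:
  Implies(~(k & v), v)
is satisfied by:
  {v: True}


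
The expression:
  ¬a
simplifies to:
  ¬a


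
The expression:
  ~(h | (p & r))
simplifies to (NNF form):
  ~h & (~p | ~r)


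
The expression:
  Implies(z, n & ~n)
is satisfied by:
  {z: False}


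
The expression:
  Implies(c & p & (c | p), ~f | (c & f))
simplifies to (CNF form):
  True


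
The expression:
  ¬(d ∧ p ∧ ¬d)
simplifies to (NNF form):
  True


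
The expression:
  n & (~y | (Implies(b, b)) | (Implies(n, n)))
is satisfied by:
  {n: True}


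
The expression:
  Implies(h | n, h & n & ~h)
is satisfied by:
  {n: False, h: False}


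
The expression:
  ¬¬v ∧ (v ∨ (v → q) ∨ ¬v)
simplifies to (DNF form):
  v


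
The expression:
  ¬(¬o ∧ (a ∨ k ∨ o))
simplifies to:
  o ∨ (¬a ∧ ¬k)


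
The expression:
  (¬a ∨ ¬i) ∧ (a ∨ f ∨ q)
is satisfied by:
  {f: True, q: True, a: False, i: False}
  {f: True, q: False, a: False, i: False}
  {q: True, i: False, f: False, a: False}
  {i: True, f: True, q: True, a: False}
  {i: True, f: True, q: False, a: False}
  {i: True, q: True, f: False, a: False}
  {a: True, f: True, q: True, i: False}
  {a: True, f: True, q: False, i: False}
  {a: True, q: True, f: False, i: False}
  {a: True, q: False, f: False, i: False}


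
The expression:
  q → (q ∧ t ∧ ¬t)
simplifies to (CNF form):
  ¬q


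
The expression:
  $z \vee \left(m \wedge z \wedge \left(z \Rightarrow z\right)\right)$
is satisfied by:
  {z: True}


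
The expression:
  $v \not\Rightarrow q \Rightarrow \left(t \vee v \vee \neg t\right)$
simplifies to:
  $\text{True}$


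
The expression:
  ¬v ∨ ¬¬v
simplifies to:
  True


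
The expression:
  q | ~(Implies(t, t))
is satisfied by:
  {q: True}


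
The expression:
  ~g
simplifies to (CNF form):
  ~g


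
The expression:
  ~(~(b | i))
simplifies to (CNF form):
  b | i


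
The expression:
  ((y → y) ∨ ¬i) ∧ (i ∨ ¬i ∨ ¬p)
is always true.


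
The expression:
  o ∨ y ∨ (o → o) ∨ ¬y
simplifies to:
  True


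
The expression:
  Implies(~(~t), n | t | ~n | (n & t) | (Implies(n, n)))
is always true.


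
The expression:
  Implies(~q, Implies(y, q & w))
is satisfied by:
  {q: True, y: False}
  {y: False, q: False}
  {y: True, q: True}


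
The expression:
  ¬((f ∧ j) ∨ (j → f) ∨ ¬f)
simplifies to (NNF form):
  False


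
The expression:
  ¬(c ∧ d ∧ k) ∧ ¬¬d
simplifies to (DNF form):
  (d ∧ ¬c) ∨ (d ∧ ¬k)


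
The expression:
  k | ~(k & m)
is always true.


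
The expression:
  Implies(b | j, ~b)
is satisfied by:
  {b: False}


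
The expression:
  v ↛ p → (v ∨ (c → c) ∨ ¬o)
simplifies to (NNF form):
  True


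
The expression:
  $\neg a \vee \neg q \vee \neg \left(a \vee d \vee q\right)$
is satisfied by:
  {q: False, a: False}
  {a: True, q: False}
  {q: True, a: False}


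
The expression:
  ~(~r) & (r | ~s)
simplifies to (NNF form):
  r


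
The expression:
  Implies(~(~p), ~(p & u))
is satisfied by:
  {p: False, u: False}
  {u: True, p: False}
  {p: True, u: False}


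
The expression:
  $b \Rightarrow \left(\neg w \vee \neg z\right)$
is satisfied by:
  {w: False, z: False, b: False}
  {b: True, w: False, z: False}
  {z: True, w: False, b: False}
  {b: True, z: True, w: False}
  {w: True, b: False, z: False}
  {b: True, w: True, z: False}
  {z: True, w: True, b: False}


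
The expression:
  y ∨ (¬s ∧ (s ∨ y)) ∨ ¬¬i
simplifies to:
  i ∨ y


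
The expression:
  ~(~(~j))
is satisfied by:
  {j: False}


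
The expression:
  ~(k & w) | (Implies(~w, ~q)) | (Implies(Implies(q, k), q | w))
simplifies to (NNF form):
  True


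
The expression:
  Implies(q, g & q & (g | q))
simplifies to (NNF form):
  g | ~q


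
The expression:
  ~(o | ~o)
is never true.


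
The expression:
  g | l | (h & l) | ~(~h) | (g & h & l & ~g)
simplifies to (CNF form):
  g | h | l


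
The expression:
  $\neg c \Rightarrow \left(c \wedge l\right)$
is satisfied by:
  {c: True}


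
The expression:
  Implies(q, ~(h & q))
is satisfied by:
  {h: False, q: False}
  {q: True, h: False}
  {h: True, q: False}


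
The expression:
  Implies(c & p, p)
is always true.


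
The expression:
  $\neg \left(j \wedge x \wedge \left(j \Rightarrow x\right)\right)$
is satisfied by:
  {x: False, j: False}
  {j: True, x: False}
  {x: True, j: False}


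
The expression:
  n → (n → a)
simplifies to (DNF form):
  a ∨ ¬n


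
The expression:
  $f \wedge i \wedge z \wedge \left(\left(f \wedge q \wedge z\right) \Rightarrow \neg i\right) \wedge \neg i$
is never true.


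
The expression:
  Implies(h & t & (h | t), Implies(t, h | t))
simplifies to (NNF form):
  True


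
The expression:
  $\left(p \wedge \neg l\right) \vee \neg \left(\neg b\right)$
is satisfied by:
  {b: True, p: True, l: False}
  {b: True, p: False, l: False}
  {b: True, l: True, p: True}
  {b: True, l: True, p: False}
  {p: True, l: False, b: False}


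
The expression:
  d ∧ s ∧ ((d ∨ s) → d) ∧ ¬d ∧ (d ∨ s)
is never true.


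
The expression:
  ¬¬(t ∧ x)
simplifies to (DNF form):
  t ∧ x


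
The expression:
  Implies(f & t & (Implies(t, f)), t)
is always true.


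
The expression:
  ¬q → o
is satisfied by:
  {q: True, o: True}
  {q: True, o: False}
  {o: True, q: False}


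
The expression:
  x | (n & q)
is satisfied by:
  {n: True, x: True, q: True}
  {n: True, x: True, q: False}
  {x: True, q: True, n: False}
  {x: True, q: False, n: False}
  {n: True, q: True, x: False}


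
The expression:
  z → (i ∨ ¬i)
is always true.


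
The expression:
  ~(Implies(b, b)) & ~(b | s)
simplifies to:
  False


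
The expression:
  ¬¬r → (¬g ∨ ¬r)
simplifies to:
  ¬g ∨ ¬r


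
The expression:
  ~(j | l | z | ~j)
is never true.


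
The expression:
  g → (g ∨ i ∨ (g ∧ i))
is always true.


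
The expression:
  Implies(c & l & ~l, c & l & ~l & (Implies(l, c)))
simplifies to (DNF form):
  True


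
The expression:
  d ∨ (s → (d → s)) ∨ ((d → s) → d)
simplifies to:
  True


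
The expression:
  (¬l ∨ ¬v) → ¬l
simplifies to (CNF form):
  v ∨ ¬l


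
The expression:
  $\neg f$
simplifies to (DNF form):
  $\neg f$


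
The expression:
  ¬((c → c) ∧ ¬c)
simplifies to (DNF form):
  c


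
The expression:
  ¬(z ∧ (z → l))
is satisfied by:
  {l: False, z: False}
  {z: True, l: False}
  {l: True, z: False}


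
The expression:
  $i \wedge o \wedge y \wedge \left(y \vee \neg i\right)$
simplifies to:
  $i \wedge o \wedge y$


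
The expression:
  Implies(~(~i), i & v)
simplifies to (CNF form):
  v | ~i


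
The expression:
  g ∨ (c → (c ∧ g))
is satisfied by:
  {g: True, c: False}
  {c: False, g: False}
  {c: True, g: True}


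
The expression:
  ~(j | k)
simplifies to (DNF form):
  ~j & ~k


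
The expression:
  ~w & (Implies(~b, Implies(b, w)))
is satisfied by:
  {w: False}


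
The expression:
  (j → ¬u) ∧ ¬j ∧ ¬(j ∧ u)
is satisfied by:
  {j: False}


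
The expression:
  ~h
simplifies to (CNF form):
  ~h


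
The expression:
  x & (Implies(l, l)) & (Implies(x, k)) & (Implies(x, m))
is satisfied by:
  {m: True, x: True, k: True}


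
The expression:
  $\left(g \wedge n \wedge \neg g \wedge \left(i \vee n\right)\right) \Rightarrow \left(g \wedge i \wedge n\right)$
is always true.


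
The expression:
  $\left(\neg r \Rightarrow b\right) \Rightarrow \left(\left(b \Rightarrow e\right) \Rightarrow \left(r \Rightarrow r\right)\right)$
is always true.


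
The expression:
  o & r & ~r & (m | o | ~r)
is never true.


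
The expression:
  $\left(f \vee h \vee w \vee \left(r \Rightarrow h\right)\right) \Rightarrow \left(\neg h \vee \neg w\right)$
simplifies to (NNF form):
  $\neg h \vee \neg w$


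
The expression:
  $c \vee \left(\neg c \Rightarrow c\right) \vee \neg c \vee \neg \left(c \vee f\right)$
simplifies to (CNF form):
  $\text{True}$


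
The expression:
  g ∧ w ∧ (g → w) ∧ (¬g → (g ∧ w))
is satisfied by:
  {w: True, g: True}


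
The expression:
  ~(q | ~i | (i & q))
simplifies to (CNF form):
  i & ~q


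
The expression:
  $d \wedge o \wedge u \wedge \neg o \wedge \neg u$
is never true.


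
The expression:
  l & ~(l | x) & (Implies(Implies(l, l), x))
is never true.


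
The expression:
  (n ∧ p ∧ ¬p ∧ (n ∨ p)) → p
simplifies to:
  True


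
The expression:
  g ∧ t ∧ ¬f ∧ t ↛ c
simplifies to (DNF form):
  g ∧ t ∧ ¬c ∧ ¬f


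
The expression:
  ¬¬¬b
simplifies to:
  ¬b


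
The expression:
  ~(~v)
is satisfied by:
  {v: True}


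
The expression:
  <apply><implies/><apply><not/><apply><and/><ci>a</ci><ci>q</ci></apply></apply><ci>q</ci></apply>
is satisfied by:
  {q: True}


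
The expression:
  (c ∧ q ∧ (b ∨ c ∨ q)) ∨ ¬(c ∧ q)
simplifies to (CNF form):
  True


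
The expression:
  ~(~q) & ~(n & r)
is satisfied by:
  {q: True, n: False, r: False}
  {r: True, q: True, n: False}
  {n: True, q: True, r: False}


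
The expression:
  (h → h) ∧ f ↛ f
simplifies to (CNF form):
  False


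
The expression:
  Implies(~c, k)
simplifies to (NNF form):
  c | k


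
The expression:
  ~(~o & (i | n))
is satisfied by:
  {o: True, i: False, n: False}
  {n: True, o: True, i: False}
  {o: True, i: True, n: False}
  {n: True, o: True, i: True}
  {n: False, i: False, o: False}


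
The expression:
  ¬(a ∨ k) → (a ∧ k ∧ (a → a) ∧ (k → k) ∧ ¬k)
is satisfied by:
  {a: True, k: True}
  {a: True, k: False}
  {k: True, a: False}


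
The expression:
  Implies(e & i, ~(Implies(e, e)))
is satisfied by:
  {e: False, i: False}
  {i: True, e: False}
  {e: True, i: False}


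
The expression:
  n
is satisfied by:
  {n: True}


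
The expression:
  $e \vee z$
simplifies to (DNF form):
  $e \vee z$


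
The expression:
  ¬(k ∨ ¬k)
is never true.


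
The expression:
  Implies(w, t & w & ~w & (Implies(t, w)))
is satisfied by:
  {w: False}


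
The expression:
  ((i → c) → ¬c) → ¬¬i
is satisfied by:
  {i: True, c: True}
  {i: True, c: False}
  {c: True, i: False}


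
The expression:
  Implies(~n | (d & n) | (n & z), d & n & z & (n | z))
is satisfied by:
  {n: True, z: False, d: False}
  {d: True, z: True, n: True}


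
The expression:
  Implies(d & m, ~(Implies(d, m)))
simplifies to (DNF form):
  ~d | ~m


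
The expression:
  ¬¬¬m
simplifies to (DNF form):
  ¬m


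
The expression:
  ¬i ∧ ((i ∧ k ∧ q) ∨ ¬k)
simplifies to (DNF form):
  ¬i ∧ ¬k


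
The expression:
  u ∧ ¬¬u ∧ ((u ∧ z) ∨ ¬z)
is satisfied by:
  {u: True}


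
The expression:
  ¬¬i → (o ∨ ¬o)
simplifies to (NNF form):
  True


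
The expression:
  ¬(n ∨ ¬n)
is never true.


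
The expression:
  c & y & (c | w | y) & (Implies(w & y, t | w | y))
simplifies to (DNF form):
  c & y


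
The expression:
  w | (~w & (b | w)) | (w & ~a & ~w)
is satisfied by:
  {b: True, w: True}
  {b: True, w: False}
  {w: True, b: False}


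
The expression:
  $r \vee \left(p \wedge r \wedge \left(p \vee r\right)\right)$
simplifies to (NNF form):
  $r$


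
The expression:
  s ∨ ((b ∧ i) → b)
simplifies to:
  True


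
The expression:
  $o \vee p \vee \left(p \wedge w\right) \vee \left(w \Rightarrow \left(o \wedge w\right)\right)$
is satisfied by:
  {o: True, p: True, w: False}
  {o: True, w: False, p: False}
  {p: True, w: False, o: False}
  {p: False, w: False, o: False}
  {o: True, p: True, w: True}
  {o: True, w: True, p: False}
  {p: True, w: True, o: False}


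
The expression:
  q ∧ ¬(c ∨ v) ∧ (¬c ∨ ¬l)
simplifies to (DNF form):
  q ∧ ¬c ∧ ¬v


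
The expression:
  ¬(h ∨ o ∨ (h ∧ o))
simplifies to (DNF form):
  ¬h ∧ ¬o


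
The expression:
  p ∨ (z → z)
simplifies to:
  True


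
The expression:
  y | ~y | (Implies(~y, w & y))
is always true.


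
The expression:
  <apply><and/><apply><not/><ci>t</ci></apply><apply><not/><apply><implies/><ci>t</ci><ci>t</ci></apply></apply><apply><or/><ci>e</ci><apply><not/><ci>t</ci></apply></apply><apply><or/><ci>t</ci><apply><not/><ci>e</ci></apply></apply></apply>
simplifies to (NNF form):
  <false/>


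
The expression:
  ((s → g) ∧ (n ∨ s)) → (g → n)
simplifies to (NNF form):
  n ∨ ¬g ∨ ¬s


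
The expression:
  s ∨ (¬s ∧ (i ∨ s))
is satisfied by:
  {i: True, s: True}
  {i: True, s: False}
  {s: True, i: False}


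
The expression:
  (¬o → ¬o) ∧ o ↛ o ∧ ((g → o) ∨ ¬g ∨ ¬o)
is never true.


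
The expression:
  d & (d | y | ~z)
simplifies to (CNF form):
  d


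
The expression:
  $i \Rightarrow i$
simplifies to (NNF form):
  $\text{True}$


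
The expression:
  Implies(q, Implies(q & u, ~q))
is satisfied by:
  {u: False, q: False}
  {q: True, u: False}
  {u: True, q: False}


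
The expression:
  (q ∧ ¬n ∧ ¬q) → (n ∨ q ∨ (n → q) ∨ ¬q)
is always true.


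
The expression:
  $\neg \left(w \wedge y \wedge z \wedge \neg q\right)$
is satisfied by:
  {q: True, w: False, z: False, y: False}
  {q: False, w: False, z: False, y: False}
  {y: True, q: True, w: False, z: False}
  {y: True, q: False, w: False, z: False}
  {q: True, z: True, y: False, w: False}
  {z: True, y: False, w: False, q: False}
  {y: True, z: True, q: True, w: False}
  {y: True, z: True, q: False, w: False}
  {q: True, w: True, y: False, z: False}
  {w: True, y: False, z: False, q: False}
  {q: True, y: True, w: True, z: False}
  {y: True, w: True, q: False, z: False}
  {q: True, z: True, w: True, y: False}
  {z: True, w: True, y: False, q: False}
  {y: True, z: True, w: True, q: True}


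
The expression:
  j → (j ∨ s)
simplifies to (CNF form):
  True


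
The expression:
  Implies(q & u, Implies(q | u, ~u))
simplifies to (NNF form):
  ~q | ~u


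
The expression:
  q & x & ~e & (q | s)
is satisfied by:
  {x: True, q: True, e: False}


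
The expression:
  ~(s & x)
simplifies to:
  ~s | ~x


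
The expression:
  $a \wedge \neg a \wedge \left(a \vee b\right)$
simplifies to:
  $\text{False}$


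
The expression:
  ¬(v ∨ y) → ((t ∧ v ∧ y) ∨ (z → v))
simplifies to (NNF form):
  v ∨ y ∨ ¬z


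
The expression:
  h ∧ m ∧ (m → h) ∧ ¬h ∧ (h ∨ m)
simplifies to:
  False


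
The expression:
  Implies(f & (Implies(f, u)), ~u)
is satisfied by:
  {u: False, f: False}
  {f: True, u: False}
  {u: True, f: False}


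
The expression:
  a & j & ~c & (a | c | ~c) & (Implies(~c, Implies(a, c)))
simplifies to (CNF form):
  False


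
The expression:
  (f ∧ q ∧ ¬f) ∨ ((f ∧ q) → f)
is always true.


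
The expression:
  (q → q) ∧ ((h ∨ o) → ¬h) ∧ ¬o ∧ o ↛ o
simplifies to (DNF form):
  False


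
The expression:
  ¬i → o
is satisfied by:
  {i: True, o: True}
  {i: True, o: False}
  {o: True, i: False}


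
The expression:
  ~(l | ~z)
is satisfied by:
  {z: True, l: False}


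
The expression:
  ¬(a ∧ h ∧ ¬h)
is always true.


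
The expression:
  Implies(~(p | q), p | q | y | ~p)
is always true.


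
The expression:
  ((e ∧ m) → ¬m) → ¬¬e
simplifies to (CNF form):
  e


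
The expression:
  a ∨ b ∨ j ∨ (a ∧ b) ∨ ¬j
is always true.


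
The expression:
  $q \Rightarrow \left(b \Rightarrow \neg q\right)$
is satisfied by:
  {q: False, b: False}
  {b: True, q: False}
  {q: True, b: False}


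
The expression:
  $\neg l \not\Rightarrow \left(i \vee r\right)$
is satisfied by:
  {i: False, r: False, l: False}


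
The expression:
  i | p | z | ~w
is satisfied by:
  {i: True, z: True, p: True, w: False}
  {i: True, z: True, w: False, p: False}
  {i: True, p: True, w: False, z: False}
  {i: True, w: False, p: False, z: False}
  {z: True, p: True, w: False, i: False}
  {z: True, w: False, p: False, i: False}
  {p: True, z: False, w: False, i: False}
  {z: False, w: False, p: False, i: False}
  {z: True, i: True, w: True, p: True}
  {z: True, i: True, w: True, p: False}
  {i: True, w: True, p: True, z: False}
  {i: True, w: True, z: False, p: False}
  {p: True, w: True, z: True, i: False}
  {w: True, z: True, i: False, p: False}
  {w: True, p: True, i: False, z: False}


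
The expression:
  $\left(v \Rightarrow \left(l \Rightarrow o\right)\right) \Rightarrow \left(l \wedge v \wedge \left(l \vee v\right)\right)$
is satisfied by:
  {v: True, l: True}


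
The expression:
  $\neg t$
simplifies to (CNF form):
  $\neg t$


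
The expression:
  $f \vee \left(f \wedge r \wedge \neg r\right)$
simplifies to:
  $f$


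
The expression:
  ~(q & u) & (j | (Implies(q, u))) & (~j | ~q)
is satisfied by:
  {q: False}


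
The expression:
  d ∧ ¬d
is never true.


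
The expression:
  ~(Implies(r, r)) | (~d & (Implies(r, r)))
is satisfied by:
  {d: False}


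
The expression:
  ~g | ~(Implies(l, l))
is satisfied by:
  {g: False}


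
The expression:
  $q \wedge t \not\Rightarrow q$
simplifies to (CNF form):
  $\text{False}$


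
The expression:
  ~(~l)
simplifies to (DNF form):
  l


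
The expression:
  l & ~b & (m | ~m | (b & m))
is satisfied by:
  {l: True, b: False}
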